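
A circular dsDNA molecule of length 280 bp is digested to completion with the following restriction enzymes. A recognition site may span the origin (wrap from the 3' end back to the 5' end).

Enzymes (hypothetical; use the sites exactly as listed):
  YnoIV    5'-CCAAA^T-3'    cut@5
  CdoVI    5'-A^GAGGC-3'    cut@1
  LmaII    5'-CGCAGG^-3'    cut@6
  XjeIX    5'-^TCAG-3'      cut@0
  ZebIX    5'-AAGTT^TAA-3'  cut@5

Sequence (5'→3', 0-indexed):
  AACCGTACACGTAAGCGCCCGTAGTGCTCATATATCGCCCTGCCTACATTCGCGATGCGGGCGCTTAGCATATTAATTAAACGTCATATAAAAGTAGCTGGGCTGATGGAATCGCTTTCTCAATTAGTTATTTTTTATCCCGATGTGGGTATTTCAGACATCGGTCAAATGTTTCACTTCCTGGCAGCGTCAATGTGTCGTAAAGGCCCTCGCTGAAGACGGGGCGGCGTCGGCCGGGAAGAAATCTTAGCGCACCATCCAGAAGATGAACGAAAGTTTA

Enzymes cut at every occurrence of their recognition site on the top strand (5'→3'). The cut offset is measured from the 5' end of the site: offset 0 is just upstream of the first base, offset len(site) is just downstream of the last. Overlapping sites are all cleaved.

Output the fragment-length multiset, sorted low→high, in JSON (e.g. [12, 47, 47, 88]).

[125,155]

Scan for sites:
  YnoIV (CCAAAT, off=5): no sites
  CdoVI (AGAGGC, off=1): no sites
  LmaII (CGCAGG, off=6): no sites
  XjeIX TCAG/0: at [153] ⇒ [153]
  ZebIX AAGTTTAA/5: at [273] ⇒ [278]

All cut coordinates (distinct, sorted): [153, 278]

Fragment lengths:
  153→278: 125 bp
  278→153 (wrap): 280-278+153 = 155 bp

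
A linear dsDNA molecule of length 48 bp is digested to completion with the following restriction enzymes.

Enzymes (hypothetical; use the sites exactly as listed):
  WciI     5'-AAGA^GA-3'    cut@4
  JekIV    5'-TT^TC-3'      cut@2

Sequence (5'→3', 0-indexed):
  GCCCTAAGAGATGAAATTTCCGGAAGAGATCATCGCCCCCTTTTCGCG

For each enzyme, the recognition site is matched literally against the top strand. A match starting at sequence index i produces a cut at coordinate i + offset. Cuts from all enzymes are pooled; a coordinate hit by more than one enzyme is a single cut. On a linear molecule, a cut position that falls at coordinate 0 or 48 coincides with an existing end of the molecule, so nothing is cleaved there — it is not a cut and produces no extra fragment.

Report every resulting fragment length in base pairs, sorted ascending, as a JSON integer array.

[5,9,9,9,16]

Scan for sites:
  WciI AAGAGA/4: at [5, 23] ⇒ [9, 27]
  JekIV TTTC/2: at [16, 41] ⇒ [18, 43]

Pooled cuts: [9, 18, 27, 43]

Fragment lengths:
  [0,9): 9 bp
  [9,18): 9 bp
  [18,27): 9 bp
  [27,43): 16 bp
  [43,48): 5 bp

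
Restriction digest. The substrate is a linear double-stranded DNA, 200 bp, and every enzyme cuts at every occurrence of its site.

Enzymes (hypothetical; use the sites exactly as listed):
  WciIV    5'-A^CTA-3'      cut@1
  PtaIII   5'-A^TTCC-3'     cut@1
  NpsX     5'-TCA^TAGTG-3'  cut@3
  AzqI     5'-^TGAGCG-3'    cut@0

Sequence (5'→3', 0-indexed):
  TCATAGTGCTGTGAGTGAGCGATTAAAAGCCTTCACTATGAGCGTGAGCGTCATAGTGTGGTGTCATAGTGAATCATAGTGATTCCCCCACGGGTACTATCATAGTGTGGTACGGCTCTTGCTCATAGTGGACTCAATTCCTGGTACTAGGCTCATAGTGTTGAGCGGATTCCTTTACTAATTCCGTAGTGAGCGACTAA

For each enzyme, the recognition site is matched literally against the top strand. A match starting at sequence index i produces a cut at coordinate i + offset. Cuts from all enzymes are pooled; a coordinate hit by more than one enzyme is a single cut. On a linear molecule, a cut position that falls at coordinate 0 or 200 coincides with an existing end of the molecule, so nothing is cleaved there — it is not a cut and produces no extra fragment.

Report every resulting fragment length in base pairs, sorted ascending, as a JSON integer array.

Per-enzyme occurrences:
  WciIV ACTA/1: at [34, 95, 145, 176, 195] ⇒ [35, 96, 146, 177, 196]
  PtaIII ATTCC/1: at [81, 136, 168, 180] ⇒ [82, 137, 169, 181]
  NpsX TCATAGTG/3: at [0, 50, 63, 73, 99, 122, 152] ⇒ [3, 53, 66, 76, 102, 125, 155]
  AzqI TGAGCG/0: at [15, 38, 44, 161, 189] ⇒ [15, 38, 44, 161, 189]

All cut coordinates (distinct, sorted): [3, 15, 35, 38, 44, 53, 66, 76, 82, 96, 102, 125, 137, 146, 155, 161, 169, 177, 181, 189, 196]

Fragments:
  [0,3): 3 bp
  [3,15): 12 bp
  [15,35): 20 bp
  [35,38): 3 bp
  [38,44): 6 bp
  [44,53): 9 bp
  [53,66): 13 bp
  [66,76): 10 bp
  [76,82): 6 bp
  [82,96): 14 bp
  [96,102): 6 bp
  [102,125): 23 bp
  [125,137): 12 bp
  [137,146): 9 bp
  [146,155): 9 bp
  [155,161): 6 bp
  [161,169): 8 bp
  [169,177): 8 bp
  [177,181): 4 bp
  [181,189): 8 bp
  [189,196): 7 bp
  [196,200): 4 bp

[3,3,4,4,6,6,6,6,7,8,8,8,9,9,9,10,12,12,13,14,20,23]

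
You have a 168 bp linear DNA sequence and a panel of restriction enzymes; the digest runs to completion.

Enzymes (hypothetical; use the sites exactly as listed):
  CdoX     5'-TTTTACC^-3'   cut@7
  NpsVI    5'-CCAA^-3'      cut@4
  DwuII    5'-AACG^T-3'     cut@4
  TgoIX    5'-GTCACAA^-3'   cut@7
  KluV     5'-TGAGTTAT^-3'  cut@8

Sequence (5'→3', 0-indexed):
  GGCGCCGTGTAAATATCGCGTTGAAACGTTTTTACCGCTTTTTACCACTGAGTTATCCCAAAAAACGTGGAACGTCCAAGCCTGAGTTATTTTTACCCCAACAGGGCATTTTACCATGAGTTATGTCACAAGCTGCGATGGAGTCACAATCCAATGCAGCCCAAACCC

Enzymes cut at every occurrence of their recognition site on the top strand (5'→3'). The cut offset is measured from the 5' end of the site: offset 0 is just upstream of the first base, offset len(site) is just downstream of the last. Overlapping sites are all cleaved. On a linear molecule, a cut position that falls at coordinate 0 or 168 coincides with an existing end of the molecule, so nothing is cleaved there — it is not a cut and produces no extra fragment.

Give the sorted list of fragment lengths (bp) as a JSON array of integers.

Scan for sites:
  CdoX TTTTACC/7: at [29, 39, 90, 108] ⇒ [36, 46, 97, 115]
  NpsVI CCAA/4: at [57, 75, 97, 150, 160] ⇒ [61, 79, 101, 154, 164]
  DwuII AACGT/4: at [24, 63, 70] ⇒ [28, 67, 74]
  TgoIX GTCACAA/7: at [124, 142] ⇒ [131, 149]
  KluV TGAGTTAT/8: at [48, 82, 116] ⇒ [56, 90, 124]

Pooled cuts: [28, 36, 46, 56, 61, 67, 74, 79, 90, 97, 101, 115, 124, 131, 149, 154, 164]

Fragments:
  [0,28): 28 bp
  [28,36): 8 bp
  [36,46): 10 bp
  [46,56): 10 bp
  [56,61): 5 bp
  [61,67): 6 bp
  [67,74): 7 bp
  [74,79): 5 bp
  [79,90): 11 bp
  [90,97): 7 bp
  [97,101): 4 bp
  [101,115): 14 bp
  [115,124): 9 bp
  [124,131): 7 bp
  [131,149): 18 bp
  [149,154): 5 bp
  [154,164): 10 bp
  [164,168): 4 bp

[4,4,5,5,5,6,7,7,7,8,9,10,10,10,11,14,18,28]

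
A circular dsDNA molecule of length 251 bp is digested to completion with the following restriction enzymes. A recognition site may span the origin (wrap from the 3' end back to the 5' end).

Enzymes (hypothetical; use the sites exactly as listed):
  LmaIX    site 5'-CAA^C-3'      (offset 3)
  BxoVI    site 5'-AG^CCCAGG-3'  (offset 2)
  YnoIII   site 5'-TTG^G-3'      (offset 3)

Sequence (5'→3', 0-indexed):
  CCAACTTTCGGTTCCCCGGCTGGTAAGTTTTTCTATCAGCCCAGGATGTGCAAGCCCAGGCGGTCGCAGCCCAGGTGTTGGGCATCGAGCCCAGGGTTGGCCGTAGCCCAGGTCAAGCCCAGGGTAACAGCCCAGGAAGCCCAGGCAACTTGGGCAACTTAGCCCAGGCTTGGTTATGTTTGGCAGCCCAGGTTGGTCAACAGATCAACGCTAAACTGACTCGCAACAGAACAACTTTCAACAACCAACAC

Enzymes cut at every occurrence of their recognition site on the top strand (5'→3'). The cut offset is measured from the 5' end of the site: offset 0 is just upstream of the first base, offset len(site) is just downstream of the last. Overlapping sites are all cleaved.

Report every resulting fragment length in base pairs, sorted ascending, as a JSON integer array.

Scan for sites:
  LmaIX CAAC/3: at [1, 145, 154, 197, 205, 223, 231, 238, 241, 245] ⇒ [4, 148, 157, 200, 208, 226, 234, 241, 244, 248]
  BxoVI AGCCCAGG/2: at [37, 52, 67, 87, 104, 115, 128, 137, 160, 184] ⇒ [39, 54, 69, 89, 106, 117, 130, 139, 162, 186]
  YnoIII TTGG/3: at [77, 96, 149, 169, 179, 192] ⇒ [80, 99, 152, 172, 182, 195]

Pooled cuts: [4, 39, 54, 69, 80, 89, 99, 106, 117, 130, 139, 148, 152, 157, 162, 172, 182, 186, 195, 200, 208, 226, 234, 241, 244, 248]

Fragments:
  4→39: 35 bp
  39→54: 15 bp
  54→69: 15 bp
  69→80: 11 bp
  80→89: 9 bp
  89→99: 10 bp
  99→106: 7 bp
  106→117: 11 bp
  117→130: 13 bp
  130→139: 9 bp
  139→148: 9 bp
  148→152: 4 bp
  152→157: 5 bp
  157→162: 5 bp
  162→172: 10 bp
  172→182: 10 bp
  182→186: 4 bp
  186→195: 9 bp
  195→200: 5 bp
  200→208: 8 bp
  208→226: 18 bp
  226→234: 8 bp
  234→241: 7 bp
  241→244: 3 bp
  244→248: 4 bp
  248→4 (wrap): 251-248+4 = 7 bp

[3,4,4,4,5,5,5,7,7,7,8,8,9,9,9,9,10,10,10,11,11,13,15,15,18,35]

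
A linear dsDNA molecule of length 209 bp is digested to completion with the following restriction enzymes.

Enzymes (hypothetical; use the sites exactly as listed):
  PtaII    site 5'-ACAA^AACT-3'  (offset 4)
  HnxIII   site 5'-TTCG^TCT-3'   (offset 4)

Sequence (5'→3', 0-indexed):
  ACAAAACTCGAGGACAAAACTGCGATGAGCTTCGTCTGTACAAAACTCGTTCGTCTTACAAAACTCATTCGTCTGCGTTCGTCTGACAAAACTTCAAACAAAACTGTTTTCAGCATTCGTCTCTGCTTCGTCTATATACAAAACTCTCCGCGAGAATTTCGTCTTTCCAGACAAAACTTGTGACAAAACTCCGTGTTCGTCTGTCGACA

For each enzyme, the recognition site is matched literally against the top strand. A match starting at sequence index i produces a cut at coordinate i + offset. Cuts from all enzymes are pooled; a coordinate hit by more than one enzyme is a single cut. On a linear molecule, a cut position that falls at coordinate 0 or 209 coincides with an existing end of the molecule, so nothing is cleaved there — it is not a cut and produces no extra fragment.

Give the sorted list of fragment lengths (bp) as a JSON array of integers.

[4,8,8,9,10,10,10,10,11,11,12,12,13,13,13,17,18,20]

Scan for sites:
  PtaII ACAAAACT/4: at [0, 13, 39, 57, 85, 97, 137, 170, 182] ⇒ [4, 17, 43, 61, 89, 101, 141, 174, 186]
  HnxIII TTCGTCT/4: at [30, 49, 67, 77, 115, 126, 157, 195] ⇒ [34, 53, 71, 81, 119, 130, 161, 199]

Pooled cuts: [4, 17, 34, 43, 53, 61, 71, 81, 89, 101, 119, 130, 141, 161, 174, 186, 199]

Fragment lengths:
  [0,4): 4 bp
  [4,17): 13 bp
  [17,34): 17 bp
  [34,43): 9 bp
  [43,53): 10 bp
  [53,61): 8 bp
  [61,71): 10 bp
  [71,81): 10 bp
  [81,89): 8 bp
  [89,101): 12 bp
  [101,119): 18 bp
  [119,130): 11 bp
  [130,141): 11 bp
  [141,161): 20 bp
  [161,174): 13 bp
  [174,186): 12 bp
  [186,199): 13 bp
  [199,209): 10 bp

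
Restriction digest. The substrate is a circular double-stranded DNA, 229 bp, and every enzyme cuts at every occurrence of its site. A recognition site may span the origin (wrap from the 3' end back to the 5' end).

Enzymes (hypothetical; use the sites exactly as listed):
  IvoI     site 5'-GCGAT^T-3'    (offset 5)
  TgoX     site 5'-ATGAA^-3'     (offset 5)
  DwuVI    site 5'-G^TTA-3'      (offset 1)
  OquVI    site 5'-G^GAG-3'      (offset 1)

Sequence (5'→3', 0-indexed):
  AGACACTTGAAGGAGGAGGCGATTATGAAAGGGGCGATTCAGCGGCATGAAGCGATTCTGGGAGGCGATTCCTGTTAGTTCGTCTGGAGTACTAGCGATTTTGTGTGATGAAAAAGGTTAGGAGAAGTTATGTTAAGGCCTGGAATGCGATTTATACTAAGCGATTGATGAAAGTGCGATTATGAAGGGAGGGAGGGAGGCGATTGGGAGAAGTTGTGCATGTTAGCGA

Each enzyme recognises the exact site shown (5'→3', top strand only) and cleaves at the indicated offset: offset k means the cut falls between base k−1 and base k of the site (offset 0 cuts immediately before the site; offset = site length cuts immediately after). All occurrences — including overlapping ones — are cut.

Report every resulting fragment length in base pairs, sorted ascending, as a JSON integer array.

[2,3,3,4,4,4,5,5,5,5,5,6,6,6,7,8,8,8,8,9,12,13,13,13,14,15,19,19]

Per-enzyme occurrences:
  IvoI GCGATT/5: at [18, 33, 51, 64, 94, 146, 160, 175, 199] ⇒ [23, 38, 56, 69, 99, 151, 165, 180, 204]
  TgoX ATGAA/5: at [24, 46, 107, 167, 181] ⇒ [29, 51, 112, 172, 186]
  DwuVI GTTA/1: at [73, 116, 126, 131, 221] ⇒ [74, 117, 127, 132, 222]
  OquVI GGAG/1: at [11, 14, 60, 85, 120, 187, 191, 195, 206] ⇒ [12, 15, 61, 86, 121, 188, 192, 196, 207]

All cut coordinates (distinct, sorted): [12, 15, 23, 29, 38, 51, 56, 61, 69, 74, 86, 99, 112, 117, 121, 127, 132, 151, 165, 172, 180, 186, 188, 192, 196, 204, 207, 222]

Fragment lengths:
  12→15: 3 bp
  15→23: 8 bp
  23→29: 6 bp
  29→38: 9 bp
  38→51: 13 bp
  51→56: 5 bp
  56→61: 5 bp
  61→69: 8 bp
  69→74: 5 bp
  74→86: 12 bp
  86→99: 13 bp
  99→112: 13 bp
  112→117: 5 bp
  117→121: 4 bp
  121→127: 6 bp
  127→132: 5 bp
  132→151: 19 bp
  151→165: 14 bp
  165→172: 7 bp
  172→180: 8 bp
  180→186: 6 bp
  186→188: 2 bp
  188→192: 4 bp
  192→196: 4 bp
  196→204: 8 bp
  204→207: 3 bp
  207→222: 15 bp
  222→12 (wrap): 229-222+12 = 19 bp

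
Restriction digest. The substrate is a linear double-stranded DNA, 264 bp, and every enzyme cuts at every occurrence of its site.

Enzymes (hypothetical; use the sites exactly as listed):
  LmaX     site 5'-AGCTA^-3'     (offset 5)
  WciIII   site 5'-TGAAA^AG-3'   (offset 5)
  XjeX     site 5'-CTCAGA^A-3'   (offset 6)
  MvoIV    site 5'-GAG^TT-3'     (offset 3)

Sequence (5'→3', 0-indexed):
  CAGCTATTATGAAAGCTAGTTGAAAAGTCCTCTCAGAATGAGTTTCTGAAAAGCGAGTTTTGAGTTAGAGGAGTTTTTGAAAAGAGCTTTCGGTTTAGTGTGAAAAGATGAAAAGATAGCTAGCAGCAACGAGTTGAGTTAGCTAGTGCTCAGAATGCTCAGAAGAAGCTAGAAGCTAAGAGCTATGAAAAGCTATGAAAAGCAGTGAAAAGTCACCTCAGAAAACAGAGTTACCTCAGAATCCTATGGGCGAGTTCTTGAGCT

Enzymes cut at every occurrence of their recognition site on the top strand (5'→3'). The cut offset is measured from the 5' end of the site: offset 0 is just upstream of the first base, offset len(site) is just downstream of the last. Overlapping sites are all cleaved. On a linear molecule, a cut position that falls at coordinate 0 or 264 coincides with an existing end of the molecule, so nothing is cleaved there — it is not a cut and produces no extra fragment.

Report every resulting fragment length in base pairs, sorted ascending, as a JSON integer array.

[5,5,5,5,5,6,6,7,7,7,7,7,8,8,8,9,9,9,9,9,9,10,10,10,11,12,12,12,14,23]

Per-enzyme occurrences:
  LmaX (AGCTA, off=5): starts [1, 13, 117, 140, 166, 173, 180, 190] → cuts [6, 18, 122, 145, 171, 178, 185, 195]
  WciIII (TGAAAAG, off=5): starts [20, 46, 77, 100, 108, 185, 195, 205] → cuts [25, 51, 82, 105, 113, 190, 200, 210]
  XjeX (CTCAGAA, off=6): starts [31, 148, 157, 216, 234] → cuts [37, 154, 163, 222, 240]
  MvoIV (GAGTT, off=3): starts [39, 54, 61, 70, 130, 135, 227, 251] → cuts [42, 57, 64, 73, 133, 138, 230, 254]

Pooled cuts: [6, 18, 25, 37, 42, 51, 57, 64, 73, 82, 105, 113, 122, 133, 138, 145, 154, 163, 171, 178, 185, 190, 195, 200, 210, 222, 230, 240, 254]

Fragment lengths:
  [0,6): 6 bp
  [6,18): 12 bp
  [18,25): 7 bp
  [25,37): 12 bp
  [37,42): 5 bp
  [42,51): 9 bp
  [51,57): 6 bp
  [57,64): 7 bp
  [64,73): 9 bp
  [73,82): 9 bp
  [82,105): 23 bp
  [105,113): 8 bp
  [113,122): 9 bp
  [122,133): 11 bp
  [133,138): 5 bp
  [138,145): 7 bp
  [145,154): 9 bp
  [154,163): 9 bp
  [163,171): 8 bp
  [171,178): 7 bp
  [178,185): 7 bp
  [185,190): 5 bp
  [190,195): 5 bp
  [195,200): 5 bp
  [200,210): 10 bp
  [210,222): 12 bp
  [222,230): 8 bp
  [230,240): 10 bp
  [240,254): 14 bp
  [254,264): 10 bp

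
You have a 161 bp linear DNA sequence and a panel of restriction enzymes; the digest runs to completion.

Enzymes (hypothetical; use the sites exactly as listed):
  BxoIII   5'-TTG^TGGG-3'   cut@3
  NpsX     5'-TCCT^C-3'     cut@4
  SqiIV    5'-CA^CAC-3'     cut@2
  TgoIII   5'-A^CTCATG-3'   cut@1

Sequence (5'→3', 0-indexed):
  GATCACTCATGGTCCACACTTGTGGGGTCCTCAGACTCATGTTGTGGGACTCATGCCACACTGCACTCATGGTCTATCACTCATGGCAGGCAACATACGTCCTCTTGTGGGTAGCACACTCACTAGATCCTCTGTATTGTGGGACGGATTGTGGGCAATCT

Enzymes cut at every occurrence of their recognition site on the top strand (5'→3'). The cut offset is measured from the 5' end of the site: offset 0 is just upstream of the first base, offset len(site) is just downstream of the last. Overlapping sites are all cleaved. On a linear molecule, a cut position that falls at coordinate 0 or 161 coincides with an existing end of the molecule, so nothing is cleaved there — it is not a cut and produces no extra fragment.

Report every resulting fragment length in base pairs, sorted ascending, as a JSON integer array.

Scan for sites:
  BxoIII (TTGTGGG, off=3): starts [19, 41, 104, 136, 148] → cuts [22, 44, 107, 139, 151]
  NpsX (TCCTC, off=4): starts [27, 99, 127] → cuts [31, 103, 131]
  SqiIV (CACAC, off=2): starts [14, 56, 114] → cuts [16, 58, 116]
  TgoIII (ACTCATG, off=1): starts [4, 34, 48, 64, 78] → cuts [5, 35, 49, 65, 79]

All cut coordinates (distinct, sorted): [5, 16, 22, 31, 35, 44, 49, 58, 65, 79, 103, 107, 116, 131, 139, 151]

Fragments:
  [0,5): 5 bp
  [5,16): 11 bp
  [16,22): 6 bp
  [22,31): 9 bp
  [31,35): 4 bp
  [35,44): 9 bp
  [44,49): 5 bp
  [49,58): 9 bp
  [58,65): 7 bp
  [65,79): 14 bp
  [79,103): 24 bp
  [103,107): 4 bp
  [107,116): 9 bp
  [116,131): 15 bp
  [131,139): 8 bp
  [139,151): 12 bp
  [151,161): 10 bp

[4,4,5,5,6,7,8,9,9,9,9,10,11,12,14,15,24]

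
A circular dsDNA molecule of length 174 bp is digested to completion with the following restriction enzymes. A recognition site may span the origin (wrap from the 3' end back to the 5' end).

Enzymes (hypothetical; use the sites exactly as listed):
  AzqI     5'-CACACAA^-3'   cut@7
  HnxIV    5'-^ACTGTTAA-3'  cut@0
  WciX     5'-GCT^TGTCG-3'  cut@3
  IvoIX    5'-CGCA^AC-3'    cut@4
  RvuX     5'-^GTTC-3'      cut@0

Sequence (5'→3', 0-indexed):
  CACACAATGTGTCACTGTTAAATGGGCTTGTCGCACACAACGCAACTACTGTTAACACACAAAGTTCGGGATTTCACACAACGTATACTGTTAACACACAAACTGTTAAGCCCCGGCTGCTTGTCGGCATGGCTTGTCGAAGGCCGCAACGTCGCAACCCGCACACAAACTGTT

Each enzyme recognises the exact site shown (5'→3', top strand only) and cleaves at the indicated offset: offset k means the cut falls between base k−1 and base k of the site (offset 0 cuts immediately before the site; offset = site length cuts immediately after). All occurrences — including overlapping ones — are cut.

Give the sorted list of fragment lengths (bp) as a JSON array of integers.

Site scan:
  AzqI (CACACAA, off=7): starts [0, 33, 55, 74, 94, 161] → cuts [7, 40, 62, 81, 101, 168]
  HnxIV (ACTGTTAA, off=0): starts [13, 47, 86, 101] → cuts [13, 47, 86, 101]
  WciX (GCTTGTCG, off=3): starts [25, 118, 131] → cuts [28, 121, 134]
  IvoIX (CGCAAC, off=4): starts [40, 144, 152] → cuts [44, 148, 156]
  RvuX (GTTC, off=0): starts [63, 171] → cuts [63, 171]

Pooled cuts: [7, 13, 28, 40, 44, 47, 62, 63, 81, 86, 101, 121, 134, 148, 156, 168, 171]

Fragments:
  7→13: 6 bp
  13→28: 15 bp
  28→40: 12 bp
  40→44: 4 bp
  44→47: 3 bp
  47→62: 15 bp
  62→63: 1 bp
  63→81: 18 bp
  81→86: 5 bp
  86→101: 15 bp
  101→121: 20 bp
  121→134: 13 bp
  134→148: 14 bp
  148→156: 8 bp
  156→168: 12 bp
  168→171: 3 bp
  171→7 (wrap): 174-171+7 = 10 bp

[1,3,3,4,5,6,8,10,12,12,13,14,15,15,15,18,20]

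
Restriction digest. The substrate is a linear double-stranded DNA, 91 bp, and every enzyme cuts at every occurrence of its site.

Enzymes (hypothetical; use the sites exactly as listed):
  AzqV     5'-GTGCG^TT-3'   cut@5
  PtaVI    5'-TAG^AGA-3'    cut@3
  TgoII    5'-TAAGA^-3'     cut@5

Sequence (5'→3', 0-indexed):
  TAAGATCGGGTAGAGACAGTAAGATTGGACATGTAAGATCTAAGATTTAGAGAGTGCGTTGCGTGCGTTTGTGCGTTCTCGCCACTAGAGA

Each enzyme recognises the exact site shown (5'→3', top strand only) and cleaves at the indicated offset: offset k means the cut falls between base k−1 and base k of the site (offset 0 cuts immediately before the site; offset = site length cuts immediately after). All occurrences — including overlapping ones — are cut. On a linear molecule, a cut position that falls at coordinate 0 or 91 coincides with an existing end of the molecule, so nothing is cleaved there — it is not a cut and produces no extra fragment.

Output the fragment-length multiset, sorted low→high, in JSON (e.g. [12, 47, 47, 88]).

Site scan:
  AzqV (GTGCGTT, off=5): starts [53, 62, 70] → cuts [58, 67, 75]
  PtaVI (TAGAGA, off=3): starts [10, 47, 85] → cuts [13, 50, 88]
  TgoII (TAAGA, off=5): starts [0, 19, 33, 40] → cuts [5, 24, 38, 45]

All cut coordinates (distinct, sorted): [5, 13, 24, 38, 45, 50, 58, 67, 75, 88]

Fragment lengths:
  [0,5): 5 bp
  [5,13): 8 bp
  [13,24): 11 bp
  [24,38): 14 bp
  [38,45): 7 bp
  [45,50): 5 bp
  [50,58): 8 bp
  [58,67): 9 bp
  [67,75): 8 bp
  [75,88): 13 bp
  [88,91): 3 bp

[3,5,5,7,8,8,8,9,11,13,14]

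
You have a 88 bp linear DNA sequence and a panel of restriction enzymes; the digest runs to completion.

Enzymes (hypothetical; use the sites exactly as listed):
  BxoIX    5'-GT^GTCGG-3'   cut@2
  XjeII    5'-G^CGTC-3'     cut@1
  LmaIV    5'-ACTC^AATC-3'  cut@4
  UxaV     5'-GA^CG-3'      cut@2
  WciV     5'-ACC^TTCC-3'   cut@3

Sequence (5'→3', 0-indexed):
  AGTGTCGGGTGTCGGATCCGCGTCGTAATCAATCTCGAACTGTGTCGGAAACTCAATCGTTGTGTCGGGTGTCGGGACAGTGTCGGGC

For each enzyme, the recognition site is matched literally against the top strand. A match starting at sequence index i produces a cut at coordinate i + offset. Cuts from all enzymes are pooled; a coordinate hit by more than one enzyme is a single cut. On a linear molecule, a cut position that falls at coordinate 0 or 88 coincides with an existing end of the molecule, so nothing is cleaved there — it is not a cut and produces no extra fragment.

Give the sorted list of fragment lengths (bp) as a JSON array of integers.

Per-enzyme occurrences:
  BxoIX (GTGTCGG, off=2): starts [1, 8, 41, 61, 68, 79] → cuts [3, 10, 43, 63, 70, 81]
  XjeII (GCGTC, off=1): starts [19] → cuts [20]
  LmaIV (ACTCAATC, off=4): starts [50] → cuts [54]
  UxaV (GACG, off=2): no sites
  WciV (ACCTTCC, off=3): no sites

All cut coordinates (distinct, sorted): [3, 10, 20, 43, 54, 63, 70, 81]

Fragments:
  [0,3): 3 bp
  [3,10): 7 bp
  [10,20): 10 bp
  [20,43): 23 bp
  [43,54): 11 bp
  [54,63): 9 bp
  [63,70): 7 bp
  [70,81): 11 bp
  [81,88): 7 bp

[3,7,7,7,9,10,11,11,23]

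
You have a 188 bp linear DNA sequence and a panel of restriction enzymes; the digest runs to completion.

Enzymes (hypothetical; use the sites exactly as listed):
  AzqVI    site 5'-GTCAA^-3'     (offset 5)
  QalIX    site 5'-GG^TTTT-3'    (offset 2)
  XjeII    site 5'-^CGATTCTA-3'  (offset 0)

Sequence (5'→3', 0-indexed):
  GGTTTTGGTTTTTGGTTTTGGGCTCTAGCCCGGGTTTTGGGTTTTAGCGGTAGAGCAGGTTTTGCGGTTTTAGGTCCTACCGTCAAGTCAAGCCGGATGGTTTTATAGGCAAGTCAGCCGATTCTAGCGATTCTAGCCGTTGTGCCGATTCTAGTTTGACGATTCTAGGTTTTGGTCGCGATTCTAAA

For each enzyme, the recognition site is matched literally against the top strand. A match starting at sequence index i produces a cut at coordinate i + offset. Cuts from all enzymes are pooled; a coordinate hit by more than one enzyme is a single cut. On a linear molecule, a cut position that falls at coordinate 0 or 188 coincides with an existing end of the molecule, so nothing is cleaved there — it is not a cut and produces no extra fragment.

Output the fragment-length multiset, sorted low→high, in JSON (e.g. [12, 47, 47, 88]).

Site scan:
  AzqVI (GTCAA, off=5): starts [81, 86] → cuts [86, 91]
  QalIX (GGTTTT, off=2): starts [0, 6, 13, 32, 39, 57, 65, 98, 167] → cuts [2, 8, 15, 34, 41, 59, 67, 100, 169]
  XjeII (CGATTCTA, off=0): starts [118, 127, 145, 159, 178] → cuts [118, 127, 145, 159, 178]

All cut coordinates (distinct, sorted): [2, 8, 15, 34, 41, 59, 67, 86, 91, 100, 118, 127, 145, 159, 169, 178]

Fragment lengths:
  [0,2): 2 bp
  [2,8): 6 bp
  [8,15): 7 bp
  [15,34): 19 bp
  [34,41): 7 bp
  [41,59): 18 bp
  [59,67): 8 bp
  [67,86): 19 bp
  [86,91): 5 bp
  [91,100): 9 bp
  [100,118): 18 bp
  [118,127): 9 bp
  [127,145): 18 bp
  [145,159): 14 bp
  [159,169): 10 bp
  [169,178): 9 bp
  [178,188): 10 bp

[2,5,6,7,7,8,9,9,9,10,10,14,18,18,18,19,19]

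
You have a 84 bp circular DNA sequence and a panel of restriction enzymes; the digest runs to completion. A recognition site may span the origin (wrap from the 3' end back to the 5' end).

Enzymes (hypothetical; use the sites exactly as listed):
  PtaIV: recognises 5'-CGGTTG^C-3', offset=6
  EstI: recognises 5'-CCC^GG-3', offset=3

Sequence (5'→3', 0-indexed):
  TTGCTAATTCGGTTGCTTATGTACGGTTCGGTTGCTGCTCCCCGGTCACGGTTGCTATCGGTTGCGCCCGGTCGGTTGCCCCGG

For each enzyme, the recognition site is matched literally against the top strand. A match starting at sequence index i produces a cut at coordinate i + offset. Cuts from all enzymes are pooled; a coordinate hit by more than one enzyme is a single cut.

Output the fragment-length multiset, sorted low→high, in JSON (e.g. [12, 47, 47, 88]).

Scan for sites:
  PtaIV (CGGTTGC, off=6): starts [9, 28, 48, 58, 72, 81] → cuts [3, 15, 34, 54, 64, 78]
  EstI (CCCGG, off=3): starts [40, 66, 79] → cuts [43, 69, 82]

All cut coordinates (distinct, sorted): [3, 15, 34, 43, 54, 64, 69, 78, 82]

Fragments:
  3→15: 12 bp
  15→34: 19 bp
  34→43: 9 bp
  43→54: 11 bp
  54→64: 10 bp
  64→69: 5 bp
  69→78: 9 bp
  78→82: 4 bp
  82→3 (wrap): 84-82+3 = 5 bp

[4,5,5,9,9,10,11,12,19]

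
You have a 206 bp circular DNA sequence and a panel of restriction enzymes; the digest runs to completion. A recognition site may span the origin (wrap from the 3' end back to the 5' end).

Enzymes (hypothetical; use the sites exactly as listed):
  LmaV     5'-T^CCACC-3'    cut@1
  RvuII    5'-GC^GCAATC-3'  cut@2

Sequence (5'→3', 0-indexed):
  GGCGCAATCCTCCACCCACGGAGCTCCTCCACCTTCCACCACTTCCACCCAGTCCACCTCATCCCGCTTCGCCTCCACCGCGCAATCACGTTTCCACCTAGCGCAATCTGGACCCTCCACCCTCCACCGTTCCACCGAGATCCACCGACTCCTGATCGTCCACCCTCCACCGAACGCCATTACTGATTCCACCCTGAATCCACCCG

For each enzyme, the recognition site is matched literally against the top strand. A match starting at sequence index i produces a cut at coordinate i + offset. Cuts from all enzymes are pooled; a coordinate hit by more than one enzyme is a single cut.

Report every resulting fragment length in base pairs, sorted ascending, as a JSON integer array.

[7,7,7,7,8,8,9,9,9,10,10,11,12,14,17,18,21,22]

Scan for sites:
  LmaV (TCCACC, off=1): starts [10, 27, 34, 43, 52, 73, 92, 115, 122, 130, 140, 158, 165, 187, 198] → cuts [11, 28, 35, 44, 53, 74, 93, 116, 123, 131, 141, 159, 166, 188, 199]
  RvuII (GCGCAATC, off=2): starts [1, 79, 100] → cuts [3, 81, 102]

Pooled cuts: [3, 11, 28, 35, 44, 53, 74, 81, 93, 102, 116, 123, 131, 141, 159, 166, 188, 199]

Fragments:
  3→11: 8 bp
  11→28: 17 bp
  28→35: 7 bp
  35→44: 9 bp
  44→53: 9 bp
  53→74: 21 bp
  74→81: 7 bp
  81→93: 12 bp
  93→102: 9 bp
  102→116: 14 bp
  116→123: 7 bp
  123→131: 8 bp
  131→141: 10 bp
  141→159: 18 bp
  159→166: 7 bp
  166→188: 22 bp
  188→199: 11 bp
  199→3 (wrap): 206-199+3 = 10 bp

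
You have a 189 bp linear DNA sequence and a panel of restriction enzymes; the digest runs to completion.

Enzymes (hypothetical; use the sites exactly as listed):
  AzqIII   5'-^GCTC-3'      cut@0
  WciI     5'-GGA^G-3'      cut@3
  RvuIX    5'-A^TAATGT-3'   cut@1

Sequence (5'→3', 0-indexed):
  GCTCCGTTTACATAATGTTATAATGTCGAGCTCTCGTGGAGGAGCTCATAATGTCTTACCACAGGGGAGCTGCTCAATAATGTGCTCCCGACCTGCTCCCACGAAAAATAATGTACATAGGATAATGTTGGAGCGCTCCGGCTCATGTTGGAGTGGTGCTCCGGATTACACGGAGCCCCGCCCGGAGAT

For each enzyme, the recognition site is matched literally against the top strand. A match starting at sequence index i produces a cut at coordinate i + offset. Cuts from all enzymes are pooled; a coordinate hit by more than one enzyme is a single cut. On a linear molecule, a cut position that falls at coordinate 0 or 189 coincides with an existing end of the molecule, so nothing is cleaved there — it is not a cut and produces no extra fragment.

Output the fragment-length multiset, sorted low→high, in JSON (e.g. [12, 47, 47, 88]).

Per-enzyme occurrences:
  AzqIII (GCTC, off=0): starts [0, 29, 43, 71, 83, 94, 134, 140, 157] → cuts [29, 43, 71, 83, 94, 134, 140, 157] (position 0 is a terminus of the linear molecule — no cut)
  WciI (GGAG, off=3): starts [37, 40, 65, 129, 149, 171, 183] → cuts [40, 43, 68, 132, 152, 174, 186]
  RvuIX (ATAATGT, off=1): starts [11, 19, 47, 76, 107, 121] → cuts [12, 20, 48, 77, 108, 122]

All cut coordinates (distinct, sorted): [12, 20, 29, 40, 43, 48, 68, 71, 77, 83, 94, 108, 122, 132, 134, 140, 152, 157, 174, 186]

Fragment lengths:
  [0,12): 12 bp
  [12,20): 8 bp
  [20,29): 9 bp
  [29,40): 11 bp
  [40,43): 3 bp
  [43,48): 5 bp
  [48,68): 20 bp
  [68,71): 3 bp
  [71,77): 6 bp
  [77,83): 6 bp
  [83,94): 11 bp
  [94,108): 14 bp
  [108,122): 14 bp
  [122,132): 10 bp
  [132,134): 2 bp
  [134,140): 6 bp
  [140,152): 12 bp
  [152,157): 5 bp
  [157,174): 17 bp
  [174,186): 12 bp
  [186,189): 3 bp

[2,3,3,3,5,5,6,6,6,8,9,10,11,11,12,12,12,14,14,17,20]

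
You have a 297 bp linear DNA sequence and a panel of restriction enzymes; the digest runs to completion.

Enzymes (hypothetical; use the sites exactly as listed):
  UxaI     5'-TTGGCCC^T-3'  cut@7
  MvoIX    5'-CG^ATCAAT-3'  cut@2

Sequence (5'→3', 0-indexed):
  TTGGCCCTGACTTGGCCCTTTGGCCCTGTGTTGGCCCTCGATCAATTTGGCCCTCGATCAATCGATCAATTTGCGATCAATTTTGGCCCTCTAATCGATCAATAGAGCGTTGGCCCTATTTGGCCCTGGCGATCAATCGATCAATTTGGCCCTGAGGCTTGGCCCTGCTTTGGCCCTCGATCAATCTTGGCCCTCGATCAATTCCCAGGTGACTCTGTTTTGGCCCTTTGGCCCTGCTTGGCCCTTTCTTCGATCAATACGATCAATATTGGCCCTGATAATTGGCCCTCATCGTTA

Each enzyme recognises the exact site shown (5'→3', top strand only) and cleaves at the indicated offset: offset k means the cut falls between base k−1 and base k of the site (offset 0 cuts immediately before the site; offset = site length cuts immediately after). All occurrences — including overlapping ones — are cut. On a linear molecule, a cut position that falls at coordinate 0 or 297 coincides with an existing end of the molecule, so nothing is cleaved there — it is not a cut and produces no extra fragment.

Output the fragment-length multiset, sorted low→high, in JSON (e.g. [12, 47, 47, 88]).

[3,3,3,3,5,7,8,8,8,8,8,8,9,9,10,10,11,11,11,11,13,13,13,13,14,14,14,19,30]

Per-enzyme occurrences:
  UxaI (TTGGCCCT, off=7): starts [0, 11, 19, 30, 46, 82, 109, 119, 145, 158, 169, 186, 219, 227, 237, 268, 281] → cuts [7, 18, 26, 37, 53, 89, 116, 126, 152, 165, 176, 193, 226, 234, 244, 275, 288]
  MvoIX (CGATCAAT, off=2): starts [38, 54, 62, 73, 95, 129, 137, 177, 194, 250, 259] → cuts [40, 56, 64, 75, 97, 131, 139, 179, 196, 252, 261]

All cut coordinates (distinct, sorted): [7, 18, 26, 37, 40, 53, 56, 64, 75, 89, 97, 116, 126, 131, 139, 152, 165, 176, 179, 193, 196, 226, 234, 244, 252, 261, 275, 288]

Fragments:
  [0,7): 7 bp
  [7,18): 11 bp
  [18,26): 8 bp
  [26,37): 11 bp
  [37,40): 3 bp
  [40,53): 13 bp
  [53,56): 3 bp
  [56,64): 8 bp
  [64,75): 11 bp
  [75,89): 14 bp
  [89,97): 8 bp
  [97,116): 19 bp
  [116,126): 10 bp
  [126,131): 5 bp
  [131,139): 8 bp
  [139,152): 13 bp
  [152,165): 13 bp
  [165,176): 11 bp
  [176,179): 3 bp
  [179,193): 14 bp
  [193,196): 3 bp
  [196,226): 30 bp
  [226,234): 8 bp
  [234,244): 10 bp
  [244,252): 8 bp
  [252,261): 9 bp
  [261,275): 14 bp
  [275,288): 13 bp
  [288,297): 9 bp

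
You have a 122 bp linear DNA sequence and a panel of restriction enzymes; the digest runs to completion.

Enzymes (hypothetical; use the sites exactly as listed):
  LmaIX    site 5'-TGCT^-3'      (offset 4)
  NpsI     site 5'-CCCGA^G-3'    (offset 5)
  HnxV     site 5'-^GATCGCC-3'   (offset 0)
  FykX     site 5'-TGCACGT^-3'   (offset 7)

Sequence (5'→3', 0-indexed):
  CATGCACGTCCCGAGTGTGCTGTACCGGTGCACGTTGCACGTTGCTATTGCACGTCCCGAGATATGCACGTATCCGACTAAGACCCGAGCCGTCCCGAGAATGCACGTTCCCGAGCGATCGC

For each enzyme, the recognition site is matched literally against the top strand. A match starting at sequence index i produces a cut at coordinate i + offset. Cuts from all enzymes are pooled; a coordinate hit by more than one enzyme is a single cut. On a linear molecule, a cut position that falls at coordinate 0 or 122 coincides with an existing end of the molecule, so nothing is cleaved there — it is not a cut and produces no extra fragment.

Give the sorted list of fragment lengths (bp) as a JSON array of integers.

Scan for sites:
  LmaIX TGCT/4: at [17, 42] ⇒ [21, 46]
  NpsI CCCGAG/5: at [9, 55, 83, 93, 109] ⇒ [14, 60, 88, 98, 114]
  HnxV (GATCGCC, off=0): no sites
  FykX TGCACGT/7: at [2, 28, 35, 48, 64, 101] ⇒ [9, 35, 42, 55, 71, 108]

All cut coordinates (distinct, sorted): [9, 14, 21, 35, 42, 46, 55, 60, 71, 88, 98, 108, 114]

Fragment lengths:
  [0,9): 9 bp
  [9,14): 5 bp
  [14,21): 7 bp
  [21,35): 14 bp
  [35,42): 7 bp
  [42,46): 4 bp
  [46,55): 9 bp
  [55,60): 5 bp
  [60,71): 11 bp
  [71,88): 17 bp
  [88,98): 10 bp
  [98,108): 10 bp
  [108,114): 6 bp
  [114,122): 8 bp

[4,5,5,6,7,7,8,9,9,10,10,11,14,17]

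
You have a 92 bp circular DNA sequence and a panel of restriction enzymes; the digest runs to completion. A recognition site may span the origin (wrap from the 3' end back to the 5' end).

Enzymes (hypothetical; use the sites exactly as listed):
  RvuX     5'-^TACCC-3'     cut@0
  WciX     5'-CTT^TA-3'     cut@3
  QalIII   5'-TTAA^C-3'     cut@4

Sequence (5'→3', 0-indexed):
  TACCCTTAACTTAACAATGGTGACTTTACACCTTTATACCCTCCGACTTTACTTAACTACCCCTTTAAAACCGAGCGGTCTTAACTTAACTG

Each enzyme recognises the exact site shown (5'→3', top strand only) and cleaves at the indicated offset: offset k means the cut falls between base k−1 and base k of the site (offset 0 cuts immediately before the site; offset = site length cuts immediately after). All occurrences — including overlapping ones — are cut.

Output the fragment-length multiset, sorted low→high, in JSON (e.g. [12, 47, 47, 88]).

[1,2,3,5,5,7,8,8,9,12,13,19]

Per-enzyme occurrences:
  RvuX (TACCC, off=0): starts [0, 36, 57] → cuts [0, 36, 57]
  WciX (CTTTA, off=3): starts [23, 31, 46, 62] → cuts [26, 34, 49, 65]
  QalIII (TTAAC, off=4): starts [5, 10, 52, 80, 85] → cuts [9, 14, 56, 84, 89]

All cut coordinates (distinct, sorted): [0, 9, 14, 26, 34, 36, 49, 56, 57, 65, 84, 89]

Fragment lengths:
  0→9: 9 bp
  9→14: 5 bp
  14→26: 12 bp
  26→34: 8 bp
  34→36: 2 bp
  36→49: 13 bp
  49→56: 7 bp
  56→57: 1 bp
  57→65: 8 bp
  65→84: 19 bp
  84→89: 5 bp
  89→0 (wrap): 92-89+0 = 3 bp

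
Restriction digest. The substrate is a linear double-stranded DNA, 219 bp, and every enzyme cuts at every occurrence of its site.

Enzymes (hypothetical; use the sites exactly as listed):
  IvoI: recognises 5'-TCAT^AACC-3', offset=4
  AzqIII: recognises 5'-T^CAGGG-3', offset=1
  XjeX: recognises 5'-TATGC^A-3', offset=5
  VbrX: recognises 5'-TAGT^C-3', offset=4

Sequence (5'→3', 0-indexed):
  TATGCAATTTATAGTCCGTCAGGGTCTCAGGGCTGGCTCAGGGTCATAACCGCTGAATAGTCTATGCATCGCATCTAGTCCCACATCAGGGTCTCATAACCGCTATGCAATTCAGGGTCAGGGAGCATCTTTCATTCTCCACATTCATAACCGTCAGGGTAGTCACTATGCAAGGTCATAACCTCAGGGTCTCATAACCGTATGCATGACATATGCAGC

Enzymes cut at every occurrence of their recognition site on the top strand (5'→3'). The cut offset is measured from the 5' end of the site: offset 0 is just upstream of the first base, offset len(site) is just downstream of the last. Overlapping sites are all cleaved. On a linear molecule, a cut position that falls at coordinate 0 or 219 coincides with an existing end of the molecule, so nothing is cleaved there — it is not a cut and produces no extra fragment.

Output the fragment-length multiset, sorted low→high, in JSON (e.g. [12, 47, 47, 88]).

Scan for sites:
  IvoI (TCATAACC, off=4): starts [43, 93, 144, 175, 191] → cuts [47, 97, 148, 179, 195]
  AzqIII (TCAGGG, off=1): starts [18, 26, 37, 85, 111, 117, 153, 183] → cuts [19, 27, 38, 86, 112, 118, 154, 184]
  XjeX (TATGCA, off=5): starts [0, 62, 103, 166, 200, 211] → cuts [5, 67, 108, 171, 205, 216]
  VbrX (TAGTC, off=4): starts [11, 57, 75, 159] → cuts [15, 61, 79, 163]

Pooled cuts: [5, 15, 19, 27, 38, 47, 61, 67, 79, 86, 97, 108, 112, 118, 148, 154, 163, 171, 179, 184, 195, 205, 216]

Fragments:
  [0,5): 5 bp
  [5,15): 10 bp
  [15,19): 4 bp
  [19,27): 8 bp
  [27,38): 11 bp
  [38,47): 9 bp
  [47,61): 14 bp
  [61,67): 6 bp
  [67,79): 12 bp
  [79,86): 7 bp
  [86,97): 11 bp
  [97,108): 11 bp
  [108,112): 4 bp
  [112,118): 6 bp
  [118,148): 30 bp
  [148,154): 6 bp
  [154,163): 9 bp
  [163,171): 8 bp
  [171,179): 8 bp
  [179,184): 5 bp
  [184,195): 11 bp
  [195,205): 10 bp
  [205,216): 11 bp
  [216,219): 3 bp

[3,4,4,5,5,6,6,6,7,8,8,8,9,9,10,10,11,11,11,11,11,12,14,30]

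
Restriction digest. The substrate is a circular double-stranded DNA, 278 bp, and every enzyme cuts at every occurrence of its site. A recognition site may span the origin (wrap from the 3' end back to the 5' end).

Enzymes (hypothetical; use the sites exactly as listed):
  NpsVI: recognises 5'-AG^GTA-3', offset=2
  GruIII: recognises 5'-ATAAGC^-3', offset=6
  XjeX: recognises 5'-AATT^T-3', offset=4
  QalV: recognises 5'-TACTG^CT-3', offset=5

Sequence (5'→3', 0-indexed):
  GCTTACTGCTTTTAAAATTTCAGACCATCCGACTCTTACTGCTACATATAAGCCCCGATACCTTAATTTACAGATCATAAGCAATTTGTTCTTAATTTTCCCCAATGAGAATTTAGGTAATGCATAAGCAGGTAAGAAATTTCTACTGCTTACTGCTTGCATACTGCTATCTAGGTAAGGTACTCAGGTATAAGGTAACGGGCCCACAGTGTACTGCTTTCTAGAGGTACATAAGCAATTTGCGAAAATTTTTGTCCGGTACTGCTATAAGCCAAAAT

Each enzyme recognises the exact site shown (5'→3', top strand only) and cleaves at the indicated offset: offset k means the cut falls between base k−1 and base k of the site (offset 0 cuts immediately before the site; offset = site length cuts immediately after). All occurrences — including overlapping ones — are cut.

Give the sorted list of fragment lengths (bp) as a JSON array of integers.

Per-enzyme occurrences:
  NpsVI AGGTA/2: at [114, 129, 172, 177, 185, 192, 224] ⇒ [116, 131, 174, 179, 187, 194, 226]
  GruIII ATAAGC/6: at [47, 76, 123, 230, 266] ⇒ [53, 82, 129, 236, 272]
  XjeX AATTT/4: at [15, 64, 82, 93, 109, 137, 236, 246] ⇒ [19, 68, 86, 97, 113, 141, 240, 250]
  QalV TACTGCT/5: at [3, 36, 143, 150, 161, 211, 259] ⇒ [8, 41, 148, 155, 166, 216, 264]

All cut coordinates (distinct, sorted): [8, 19, 41, 53, 68, 82, 86, 97, 113, 116, 129, 131, 141, 148, 155, 166, 174, 179, 187, 194, 216, 226, 236, 240, 250, 264, 272]

Fragment lengths:
  8→19: 11 bp
  19→41: 22 bp
  41→53: 12 bp
  53→68: 15 bp
  68→82: 14 bp
  82→86: 4 bp
  86→97: 11 bp
  97→113: 16 bp
  113→116: 3 bp
  116→129: 13 bp
  129→131: 2 bp
  131→141: 10 bp
  141→148: 7 bp
  148→155: 7 bp
  155→166: 11 bp
  166→174: 8 bp
  174→179: 5 bp
  179→187: 8 bp
  187→194: 7 bp
  194→216: 22 bp
  216→226: 10 bp
  226→236: 10 bp
  236→240: 4 bp
  240→250: 10 bp
  250→264: 14 bp
  264→272: 8 bp
  272→8 (wrap): 278-272+8 = 14 bp

[2,3,4,4,5,7,7,7,8,8,8,10,10,10,10,11,11,11,12,13,14,14,14,15,16,22,22]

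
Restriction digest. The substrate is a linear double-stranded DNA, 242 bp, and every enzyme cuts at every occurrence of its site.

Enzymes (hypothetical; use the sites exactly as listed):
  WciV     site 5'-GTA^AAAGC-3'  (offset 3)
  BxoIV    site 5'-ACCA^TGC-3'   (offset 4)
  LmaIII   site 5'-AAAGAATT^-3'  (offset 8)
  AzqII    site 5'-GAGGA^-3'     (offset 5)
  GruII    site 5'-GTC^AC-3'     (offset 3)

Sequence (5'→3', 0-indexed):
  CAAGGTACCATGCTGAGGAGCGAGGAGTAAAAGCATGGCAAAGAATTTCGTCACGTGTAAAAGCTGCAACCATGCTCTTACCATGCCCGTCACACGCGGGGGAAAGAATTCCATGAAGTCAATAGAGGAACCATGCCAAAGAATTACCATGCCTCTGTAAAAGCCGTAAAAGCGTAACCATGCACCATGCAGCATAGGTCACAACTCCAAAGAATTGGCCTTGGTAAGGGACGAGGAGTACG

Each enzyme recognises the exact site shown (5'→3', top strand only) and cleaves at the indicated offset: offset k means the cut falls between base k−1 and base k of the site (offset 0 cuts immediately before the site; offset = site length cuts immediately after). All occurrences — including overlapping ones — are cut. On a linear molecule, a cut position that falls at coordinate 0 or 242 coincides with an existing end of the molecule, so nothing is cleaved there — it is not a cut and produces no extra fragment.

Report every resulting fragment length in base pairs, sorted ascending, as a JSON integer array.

Scan for sites:
  WciV (GTAAAAGC, off=3): starts [26, 56, 156, 165] → cuts [29, 59, 159, 168]
  BxoIV (ACCATGC, off=4): starts [6, 68, 79, 129, 145, 176, 183] → cuts [10, 72, 83, 133, 149, 180, 187]
  LmaIII (AAAGAATT, off=8): starts [39, 102, 137, 208] → cuts [47, 110, 145, 216]
  AzqII (GAGGA, off=5): starts [14, 21, 124, 232] → cuts [19, 26, 129, 237]
  GruII (GTCAC, off=3): starts [49, 88, 197] → cuts [52, 91, 200]

All cut coordinates (distinct, sorted): [10, 19, 26, 29, 47, 52, 59, 72, 83, 91, 110, 129, 133, 145, 149, 159, 168, 180, 187, 200, 216, 237]

Fragments:
  [0,10): 10 bp
  [10,19): 9 bp
  [19,26): 7 bp
  [26,29): 3 bp
  [29,47): 18 bp
  [47,52): 5 bp
  [52,59): 7 bp
  [59,72): 13 bp
  [72,83): 11 bp
  [83,91): 8 bp
  [91,110): 19 bp
  [110,129): 19 bp
  [129,133): 4 bp
  [133,145): 12 bp
  [145,149): 4 bp
  [149,159): 10 bp
  [159,168): 9 bp
  [168,180): 12 bp
  [180,187): 7 bp
  [187,200): 13 bp
  [200,216): 16 bp
  [216,237): 21 bp
  [237,242): 5 bp

[3,4,4,5,5,7,7,7,8,9,9,10,10,11,12,12,13,13,16,18,19,19,21]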